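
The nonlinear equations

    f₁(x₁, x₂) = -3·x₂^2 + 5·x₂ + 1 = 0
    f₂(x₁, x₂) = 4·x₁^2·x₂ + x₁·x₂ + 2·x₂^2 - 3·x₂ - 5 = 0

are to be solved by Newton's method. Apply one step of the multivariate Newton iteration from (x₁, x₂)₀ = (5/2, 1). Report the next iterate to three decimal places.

At (5/2, 1): F = (3.000, 21.500).
Jacobian J = [[0, -6·x₂ + 5], [8·x₁·x₂ + x₂, 4·x₁^2 + x₁ + 4·x₂ - 3]].
At the point, J = [[0.000, -1.000], [21.000, 28.500]] (det J = 21.000).
Solving J·Δ = −F gives Δ = (-5.095, 3.000).
Then the next iterate is (x₁, x₂)₁ = (-2.595, 4.000).

(-2.595, 4.000)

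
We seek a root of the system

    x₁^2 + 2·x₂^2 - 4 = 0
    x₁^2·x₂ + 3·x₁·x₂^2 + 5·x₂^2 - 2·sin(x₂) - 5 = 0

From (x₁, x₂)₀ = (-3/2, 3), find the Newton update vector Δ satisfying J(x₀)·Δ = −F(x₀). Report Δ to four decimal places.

At (-3/2, 3): F = (16.2500, 5.967760).
Jacobian J = [[2·x₁, 4·x₂], [2·x₁·x₂ + 3·x₂^2, x₁^2 + 6·x₁·x₂ + 10·x₂ - 2·cos(x₂)]].
At the point, J = [[-3.0000, 12.0000], [18.0000, 7.229985]] (det J = -237.689955).
Solving J·Δ = −F gives Δ = (0.1930, -1.3059).

(0.1930, -1.3059)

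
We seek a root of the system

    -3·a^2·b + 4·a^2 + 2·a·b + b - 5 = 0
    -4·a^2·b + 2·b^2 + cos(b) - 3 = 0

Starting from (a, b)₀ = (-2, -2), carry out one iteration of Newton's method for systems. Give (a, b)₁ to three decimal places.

At (-2, -2): F = (41.000, 36.58385).
Jacobian J = [[-6·a·b + 8·a + 2·b, -3·a^2 + 2·a + 1], [-8·a·b, -4·a^2 + 4·b - sin(b)]].
At the point, J = [[-44.000, -15.000], [-32.000, -23.09070]] (det J = 535.99091).
Solving J·Δ = −F gives Δ = (0.742, 0.555).
Then the next iterate is (a, b)₁ = (-1.258, -1.445).

(-1.258, -1.445)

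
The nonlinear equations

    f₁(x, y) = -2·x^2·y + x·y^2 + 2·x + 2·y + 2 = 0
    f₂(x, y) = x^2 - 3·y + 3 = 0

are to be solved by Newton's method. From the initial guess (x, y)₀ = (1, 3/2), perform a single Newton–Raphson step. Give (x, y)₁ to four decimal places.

(-22.0000, -14.0000)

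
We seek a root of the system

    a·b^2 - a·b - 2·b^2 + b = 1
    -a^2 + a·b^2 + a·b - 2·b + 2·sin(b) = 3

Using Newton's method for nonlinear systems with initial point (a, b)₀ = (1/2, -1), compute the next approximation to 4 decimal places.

(-21.4650, 12.4086)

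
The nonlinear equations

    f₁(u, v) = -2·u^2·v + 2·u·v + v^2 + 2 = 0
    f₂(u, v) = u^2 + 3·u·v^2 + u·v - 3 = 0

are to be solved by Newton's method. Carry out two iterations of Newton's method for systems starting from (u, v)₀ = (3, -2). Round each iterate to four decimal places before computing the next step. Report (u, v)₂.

(0.8677, -1.3752)

At (3, -2): F = (30.0000, 36.0000).
Jacobian J = [[-4·u·v + 2·v, -2·u^2 + 2·u + 2·v], [2·u + 3·v^2 + v, 6·u·v + u]].
At the point, J = [[20.0000, -16.0000], [16.0000, -33.0000]] (det J = -404.0000).
Solving J·Δ = −F gives Δ = (-1.0248, 0.5941).
Then the next iterate is (u, v)₁ = (1.9752, -1.4059).
Round to (1.9752, -1.4059) and repeat: F = (9.392686, 9.836755), J = [[8.295935, -6.664230], [8.474164, -14.686402]].
Δ = (-1.1075, 0.0307), so (u, v)₂ = (0.8677, -1.3752).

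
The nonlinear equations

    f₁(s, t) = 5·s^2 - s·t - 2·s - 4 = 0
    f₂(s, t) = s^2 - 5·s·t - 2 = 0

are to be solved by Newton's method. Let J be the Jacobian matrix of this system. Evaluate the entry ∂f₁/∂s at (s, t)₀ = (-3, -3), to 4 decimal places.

∂f₁/∂s = 10·s - t - 2.
At (-3, -3) this is -29.0000.

-29.0000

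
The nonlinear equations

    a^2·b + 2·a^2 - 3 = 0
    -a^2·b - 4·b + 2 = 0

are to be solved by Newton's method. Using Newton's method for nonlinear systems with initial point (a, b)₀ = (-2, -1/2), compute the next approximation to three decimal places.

(-1.143, 0.036)

At (-2, -1/2): F = (3.000, 6.000).
Jacobian J = [[2·a·b + 4·a, a^2], [-2·a·b, -a^2 - 4]].
At the point, J = [[-6.000, 4.000], [-2.000, -8.000]] (det J = 56.000).
Solving J·Δ = −F gives Δ = (0.857, 0.536).
Then the next iterate is (a, b)₁ = (-1.143, 0.036).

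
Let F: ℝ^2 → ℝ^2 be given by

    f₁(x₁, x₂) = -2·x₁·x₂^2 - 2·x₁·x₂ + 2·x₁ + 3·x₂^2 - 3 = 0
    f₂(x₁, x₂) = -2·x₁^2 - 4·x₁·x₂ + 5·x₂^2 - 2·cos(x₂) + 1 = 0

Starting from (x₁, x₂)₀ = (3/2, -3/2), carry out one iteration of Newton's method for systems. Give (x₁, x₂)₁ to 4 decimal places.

(-3.1664, -0.7777)

At (3/2, -3/2): F = (4.5000, 16.608526).
Jacobian J = [[-2·x₂^2 - 2·x₂ + 2, -4·x₁·x₂ - 2·x₁ + 6·x₂], [-4·x₁ - 4·x₂, -4·x₁ + 10·x₂ + 2·sin(x₂)]].
At the point, J = [[0.5000, -3.0000], [0.0000, -22.994990]] (det J = -11.497495).
Solving J·Δ = −F gives Δ = (-4.6664, 0.7223).
Then the next iterate is (x₁, x₂)₁ = (-3.1664, -0.7777).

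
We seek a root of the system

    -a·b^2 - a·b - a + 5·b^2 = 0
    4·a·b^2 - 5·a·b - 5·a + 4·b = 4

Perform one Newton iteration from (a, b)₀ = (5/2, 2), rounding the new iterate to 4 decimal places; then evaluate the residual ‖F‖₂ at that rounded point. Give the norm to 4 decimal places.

At (5/2, 2): F = (2.5000, 6.5000).
Jacobian J = [[-b^2 - b - 1, -2·a·b - a + 10·b], [4·b^2 - 5·b - 5, 8·a·b - 5·a + 4]].
At the point, J = [[-7.0000, 7.5000], [1.0000, 31.5000]] (det J = -228.0000).
Solving J·Δ = −F gives Δ = (0.1316, -0.2105).
Then the next iterate is (a, b)₁ = (2.6316, 1.7895).
Re-evaluating at (2.6316, 1.7895): F = (0.243503, 0.162558), so ‖F‖₂ = 0.2928.

0.2928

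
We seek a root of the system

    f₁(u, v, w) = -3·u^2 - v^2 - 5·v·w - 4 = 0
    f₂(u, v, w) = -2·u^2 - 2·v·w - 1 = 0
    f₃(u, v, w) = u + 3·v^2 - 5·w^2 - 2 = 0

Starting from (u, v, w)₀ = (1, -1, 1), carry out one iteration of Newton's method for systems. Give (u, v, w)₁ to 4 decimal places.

At (1, -1, 1): F = (-3.0000, -1.0000, -3.0000).
Jacobian J = [[-6·u, -2·v - 5·w, -5·v], [-4·u, -2·w, -2·v], [1, 6·v, -10·w]].
At the point, J = [[-6.0000, -3.0000, 5.0000], [-4.0000, -2.0000, 2.0000], [1.0000, -6.0000, -10.0000]] (det J = 52.0000).
Solving J·Δ = −F gives Δ = (0.9231, -1.5962, 0.7500).
Then the next iterate is (u, v, w)₁ = (1.9231, -2.5962, 1.7500).

(1.9231, -2.5962, 1.7500)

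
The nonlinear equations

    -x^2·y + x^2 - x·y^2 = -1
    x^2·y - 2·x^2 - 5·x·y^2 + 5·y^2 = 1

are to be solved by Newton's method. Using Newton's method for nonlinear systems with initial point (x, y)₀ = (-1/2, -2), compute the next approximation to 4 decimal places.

(-0.2181, -1.2104)

At (-1/2, -2): F = (3.7500, 28.0000).
Jacobian J = [[-2·x·y + 2·x - y^2, -x^2 - 2·x·y], [2·x·y - 4·x - 5·y^2, x^2 - 10·x·y + 10·y]].
At the point, J = [[-7.0000, -2.2500], [-16.0000, -29.7500]] (det J = 172.2500).
Solving J·Δ = −F gives Δ = (0.2819, 0.7896).
Then the next iterate is (x, y)₁ = (-0.2181, -1.2104).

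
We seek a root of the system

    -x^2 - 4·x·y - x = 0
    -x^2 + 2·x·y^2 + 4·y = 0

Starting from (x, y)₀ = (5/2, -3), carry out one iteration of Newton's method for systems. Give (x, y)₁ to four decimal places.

(-8.4615, -7.4519)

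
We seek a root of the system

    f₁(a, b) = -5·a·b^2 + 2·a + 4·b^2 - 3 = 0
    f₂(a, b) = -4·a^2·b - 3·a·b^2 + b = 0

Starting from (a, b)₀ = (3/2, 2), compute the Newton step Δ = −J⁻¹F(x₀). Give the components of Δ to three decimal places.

(-3.111, 3.000)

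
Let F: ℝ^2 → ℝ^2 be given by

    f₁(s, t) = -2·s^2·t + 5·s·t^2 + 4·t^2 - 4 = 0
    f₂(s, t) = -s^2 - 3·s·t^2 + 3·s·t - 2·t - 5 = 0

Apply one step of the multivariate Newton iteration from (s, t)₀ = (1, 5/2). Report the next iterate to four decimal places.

(-0.0845, 1.9371)

At (1, 5/2): F = (47.2500, -22.2500).
Jacobian J = [[-4·s·t + 5·t^2, -2·s^2 + 10·s·t + 8·t], [-2·s - 3·t^2 + 3·t, -6·s·t + 3·s - 2]].
At the point, J = [[21.2500, 43.0000], [-13.2500, -14.0000]] (det J = 272.2500).
Solving J·Δ = −F gives Δ = (-1.0845, -0.5629).
Then the next iterate is (s, t)₁ = (-0.0845, 1.9371).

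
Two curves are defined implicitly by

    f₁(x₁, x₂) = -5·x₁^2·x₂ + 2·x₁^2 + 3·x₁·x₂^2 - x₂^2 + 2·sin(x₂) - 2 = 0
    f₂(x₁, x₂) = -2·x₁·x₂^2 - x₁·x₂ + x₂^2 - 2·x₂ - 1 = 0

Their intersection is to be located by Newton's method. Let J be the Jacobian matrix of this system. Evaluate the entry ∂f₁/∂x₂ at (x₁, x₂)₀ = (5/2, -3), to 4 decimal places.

-72.2300

∂f₁/∂x₂ = -5·x₁^2 + 6·x₁·x₂ - 2·x₂ + 2·cos(x₂).
At (5/2, -3) this is -72.2300.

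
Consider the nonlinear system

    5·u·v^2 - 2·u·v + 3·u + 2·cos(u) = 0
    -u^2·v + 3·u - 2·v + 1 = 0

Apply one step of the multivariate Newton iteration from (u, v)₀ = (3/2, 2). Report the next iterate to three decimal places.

(6.166, -1.999)

At (3/2, 2): F = (28.64147, -3.000).
Jacobian J = [[5·v^2 - 2·v - 2·sin(u) + 3, 10·u·v - 2·u], [-2·u·v + 3, -u^2 - 2]].
At the point, J = [[17.00501, 27.000], [-3.000, -4.250]] (det J = 8.72871).
Solving J·Δ = −F gives Δ = (4.666, -3.999).
Then the next iterate is (u, v)₁ = (6.166, -1.999).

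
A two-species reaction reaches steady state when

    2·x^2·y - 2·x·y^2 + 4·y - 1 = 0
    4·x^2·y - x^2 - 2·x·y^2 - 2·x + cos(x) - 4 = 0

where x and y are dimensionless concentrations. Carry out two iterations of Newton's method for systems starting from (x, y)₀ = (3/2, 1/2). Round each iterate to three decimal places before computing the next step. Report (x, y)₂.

(-1.434, 0.072)

At (3/2, 1/2): F = (2.500, -5.42926).
Jacobian J = [[4·x·y - 2·y^2, 2·x^2 - 4·x·y + 4], [8·x·y - 2·x - 2·y^2 - sin(x) - 2, 4·x^2 - 4·x·y]].
At the point, J = [[2.500, 5.500], [-0.49749, 6.000]] (det J = 17.73622).
Solving J·Δ = −F gives Δ = (-2.529, 0.695).
Then the next iterate is (x, y)₁ = (-1.029, 1.195).
Round to (-1.029, 1.195) and repeat: F = (9.24951, 5.51497), J = [[-7.77467, 11.03630], [-11.77851, 9.15398]].
Δ = (-0.405, -1.123), so (x, y)₂ = (-1.434, 0.072).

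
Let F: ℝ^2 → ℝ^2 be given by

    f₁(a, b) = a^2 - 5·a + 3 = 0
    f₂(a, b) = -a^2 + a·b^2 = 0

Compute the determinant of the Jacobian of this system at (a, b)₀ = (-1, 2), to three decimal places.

J = [[2·a - 5, 0], [-2·a + b^2, 2·a·b]].
At the point, J = [[-7.000, 0.000], [6.000, -4.000]].
det J = 28.000.

28.000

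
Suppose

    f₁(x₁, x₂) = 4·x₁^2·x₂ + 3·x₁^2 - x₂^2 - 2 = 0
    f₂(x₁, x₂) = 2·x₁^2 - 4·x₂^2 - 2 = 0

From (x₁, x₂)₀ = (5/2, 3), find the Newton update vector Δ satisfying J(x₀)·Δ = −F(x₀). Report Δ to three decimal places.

(-0.755, -1.377)

At (5/2, 3): F = (82.750, -25.500).
Jacobian J = [[8·x₁·x₂ + 6·x₁, 4·x₁^2 - 2·x₂], [4·x₁, -8·x₂]].
At the point, J = [[75.000, 19.000], [10.000, -24.000]] (det J = -1990.000).
Solving J·Δ = −F gives Δ = (-0.755, -1.377).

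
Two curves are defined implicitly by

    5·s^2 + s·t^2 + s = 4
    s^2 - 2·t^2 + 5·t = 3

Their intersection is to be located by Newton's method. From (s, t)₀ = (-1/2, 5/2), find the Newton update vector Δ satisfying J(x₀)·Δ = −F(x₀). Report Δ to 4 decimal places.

(1.8182, -0.9136)

At (-1/2, 5/2): F = (-6.3750, -2.7500).
Jacobian J = [[10·s + t^2 + 1, 2·s·t], [2·s, -4·t + 5]].
At the point, J = [[2.2500, -2.5000], [-1.0000, -5.0000]] (det J = -13.7500).
Solving J·Δ = −F gives Δ = (1.8182, -0.9136).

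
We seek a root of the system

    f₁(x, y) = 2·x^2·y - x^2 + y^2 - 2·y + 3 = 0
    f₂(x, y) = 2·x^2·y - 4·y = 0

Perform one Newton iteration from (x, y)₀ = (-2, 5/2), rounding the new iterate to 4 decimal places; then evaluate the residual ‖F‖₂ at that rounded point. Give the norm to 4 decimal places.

5.3951

At (-2, 5/2): F = (20.2500, 10.0000).
Jacobian J = [[4·x·y - 2·x, 2·x^2 + 2·y - 2], [4·x·y, 2·x^2 - 4]].
At the point, J = [[-16.0000, 11.0000], [-20.0000, 4.0000]] (det J = 156.0000).
Solving J·Δ = −F gives Δ = (0.1859, -1.5705).
Then the next iterate is (x, y)₁ = (-1.8141, 0.9295).
Re-evaluating at (-1.8141, 0.9295): F = (4.831904, 2.399892), so ‖F‖₂ = 5.3951.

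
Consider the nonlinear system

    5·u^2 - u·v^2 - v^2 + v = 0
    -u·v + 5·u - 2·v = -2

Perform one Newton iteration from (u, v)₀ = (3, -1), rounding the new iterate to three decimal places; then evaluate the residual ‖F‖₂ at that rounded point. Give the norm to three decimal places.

5.657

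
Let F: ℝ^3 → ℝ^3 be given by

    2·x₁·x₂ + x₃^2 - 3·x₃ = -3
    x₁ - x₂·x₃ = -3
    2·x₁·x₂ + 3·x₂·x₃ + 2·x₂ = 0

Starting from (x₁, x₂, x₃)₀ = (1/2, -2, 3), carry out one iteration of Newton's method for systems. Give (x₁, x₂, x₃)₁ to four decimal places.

At (1/2, -2, 3): F = (1.0000, 9.5000, -24.0000).
Jacobian J = [[2·x₂, 2·x₁, 2·x₃ - 3], [1, -x₃, -x₂], [2·x₂, 2·x₁ + 3·x₃ + 2, 3·x₂]].
At the point, J = [[-4.0000, 1.0000, 3.0000], [1.0000, -3.0000, 2.0000], [-4.0000, 12.0000, -6.0000]] (det J = 22.0000).
Solving J·Δ = −F gives Δ = (-5.8636, -3.4545, -7.0000).
Then the next iterate is (x₁, x₂, x₃)₁ = (-5.3636, -5.4545, -4.0000).

(-5.3636, -5.4545, -4.0000)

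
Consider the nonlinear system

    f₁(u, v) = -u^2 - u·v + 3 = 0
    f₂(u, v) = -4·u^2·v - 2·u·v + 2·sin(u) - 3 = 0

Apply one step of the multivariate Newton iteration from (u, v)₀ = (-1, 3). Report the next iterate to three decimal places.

(-0.960, -1.960)

At (-1, 3): F = (5.000, -10.68294).
Jacobian J = [[-2·u - v, -u], [-8·u·v - 2·v + 2·cos(u), -4·u^2 - 2·u]].
At the point, J = [[-1.000, 1.000], [19.08060, -2.000]] (det J = -17.08060).
Solving J·Δ = −F gives Δ = (0.040, -4.960).
Then the next iterate is (u, v)₁ = (-0.960, -1.960).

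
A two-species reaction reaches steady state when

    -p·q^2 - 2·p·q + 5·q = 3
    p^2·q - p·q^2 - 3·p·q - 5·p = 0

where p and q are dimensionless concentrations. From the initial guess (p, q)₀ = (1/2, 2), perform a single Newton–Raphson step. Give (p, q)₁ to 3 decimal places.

(0.418, 0.173)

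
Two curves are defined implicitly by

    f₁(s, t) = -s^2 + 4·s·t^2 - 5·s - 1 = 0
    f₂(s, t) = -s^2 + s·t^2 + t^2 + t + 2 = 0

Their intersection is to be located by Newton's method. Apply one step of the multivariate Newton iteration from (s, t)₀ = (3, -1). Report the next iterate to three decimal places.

At (3, -1): F = (-13.000, -4.000).
Jacobian J = [[-2·s + 4·t^2 - 5, 8·s·t], [-2·s + t^2, 2·s·t + 2·t + 1]].
At the point, J = [[-7.000, -24.000], [-5.000, -7.000]] (det J = -71.000).
Solving J·Δ = −F gives Δ = (-0.070, -0.521).
Then the next iterate is (s, t)₁ = (2.930, -1.521).

(2.930, -1.521)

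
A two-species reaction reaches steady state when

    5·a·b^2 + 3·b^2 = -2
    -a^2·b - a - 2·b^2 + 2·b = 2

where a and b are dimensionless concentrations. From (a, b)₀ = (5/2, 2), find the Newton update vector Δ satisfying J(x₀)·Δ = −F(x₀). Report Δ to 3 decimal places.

At (5/2, 2): F = (64.000, -21.000).
Jacobian J = [[5·b^2, 10·a·b + 6·b], [-2·a·b - 1, -a^2 - 4·b + 2]].
At the point, J = [[20.000, 62.000], [-11.000, -12.250]] (det J = 437.000).
Solving J·Δ = −F gives Δ = (-1.185, -0.650).

(-1.185, -0.650)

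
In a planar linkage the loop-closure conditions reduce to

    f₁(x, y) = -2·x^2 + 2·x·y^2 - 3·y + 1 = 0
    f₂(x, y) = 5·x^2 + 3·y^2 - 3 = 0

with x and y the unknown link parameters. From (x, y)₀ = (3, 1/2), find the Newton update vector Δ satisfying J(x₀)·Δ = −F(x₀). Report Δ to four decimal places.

(-1.4398, 0.1476)

At (3, 1/2): F = (-17.0000, 42.7500).
Jacobian J = [[-4·x + 2·y^2, 4·x·y - 3], [10·x, 6·y]].
At the point, J = [[-11.5000, 3.0000], [30.0000, 3.0000]] (det J = -124.5000).
Solving J·Δ = −F gives Δ = (-1.4398, 0.1476).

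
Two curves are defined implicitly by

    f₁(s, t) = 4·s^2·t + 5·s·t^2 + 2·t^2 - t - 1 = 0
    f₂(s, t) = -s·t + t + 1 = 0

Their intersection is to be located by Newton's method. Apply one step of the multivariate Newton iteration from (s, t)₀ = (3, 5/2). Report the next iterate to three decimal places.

At (3, 5/2): F = (192.750, -4.000).
Jacobian J = [[8·s·t + 5·t^2, 4·s^2 + 10·s·t + 4·t - 1], [-t, -s + 1]].
At the point, J = [[91.250, 120.000], [-2.500, -2.000]] (det J = 117.500).
Solving J·Δ = −F gives Δ = (-0.804, -0.995).
Then the next iterate is (s, t)₁ = (2.196, 1.505).

(2.196, 1.505)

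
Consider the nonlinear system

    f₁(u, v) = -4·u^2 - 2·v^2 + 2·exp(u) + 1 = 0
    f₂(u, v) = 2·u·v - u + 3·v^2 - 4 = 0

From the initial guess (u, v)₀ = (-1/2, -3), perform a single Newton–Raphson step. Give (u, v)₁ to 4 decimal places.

(-0.4367, -1.6286)

At (-1/2, -3): F = (-16.786939, 26.5000).
Jacobian J = [[-8·u + 2·exp(u), -4·v], [2·v - 1, 2·u + 6·v]].
At the point, J = [[5.213061, 12.0000], [-7.0000, -19.0000]] (det J = -15.048165).
Solving J·Δ = −F gives Δ = (0.0633, 1.3714).
Then the next iterate is (u, v)₁ = (-0.4367, -1.6286).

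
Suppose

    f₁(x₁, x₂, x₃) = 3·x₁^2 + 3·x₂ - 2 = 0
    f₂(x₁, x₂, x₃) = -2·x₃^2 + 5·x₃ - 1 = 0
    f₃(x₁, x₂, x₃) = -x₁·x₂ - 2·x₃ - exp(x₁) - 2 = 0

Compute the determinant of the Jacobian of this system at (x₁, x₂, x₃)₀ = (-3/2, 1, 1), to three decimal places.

9.831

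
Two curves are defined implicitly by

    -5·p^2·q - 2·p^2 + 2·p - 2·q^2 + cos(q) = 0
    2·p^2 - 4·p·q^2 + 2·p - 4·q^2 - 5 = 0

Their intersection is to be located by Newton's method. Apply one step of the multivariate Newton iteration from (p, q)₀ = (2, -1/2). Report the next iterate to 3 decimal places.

At (2, -1/2): F = (6.37758, 4.000).
Jacobian J = [[-10·p·q - 4·p + 2, -5·p^2 - 4·q - sin(q)], [4·p - 4·q^2 + 2, -8·p·q - 8·q]].
At the point, J = [[4.000, -17.52057], [9.000, 12.000]] (det J = 205.68517).
Solving J·Δ = −F gives Δ = (-0.713, 0.201).
Then the next iterate is (p, q)₁ = (1.287, -0.299).

(1.287, -0.299)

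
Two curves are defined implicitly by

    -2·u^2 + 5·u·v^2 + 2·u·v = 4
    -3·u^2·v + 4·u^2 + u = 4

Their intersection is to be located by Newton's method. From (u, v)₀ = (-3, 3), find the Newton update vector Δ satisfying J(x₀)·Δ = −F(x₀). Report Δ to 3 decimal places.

At (-3, 3): F = (-175.000, -52.000).
Jacobian J = [[-4·u + 5·v^2 + 2·v, 10·u·v + 2·u], [-6·u·v + 8·u + 1, -3·u^2]].
At the point, J = [[63.000, -96.000], [31.000, -27.000]] (det J = 1275.000).
Solving J·Δ = −F gives Δ = (0.209, -1.685).

(0.209, -1.685)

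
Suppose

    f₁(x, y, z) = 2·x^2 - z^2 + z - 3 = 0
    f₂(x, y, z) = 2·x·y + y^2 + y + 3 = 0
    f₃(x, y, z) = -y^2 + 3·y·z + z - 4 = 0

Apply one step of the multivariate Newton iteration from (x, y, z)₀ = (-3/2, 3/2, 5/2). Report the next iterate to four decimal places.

At (-3/2, 3/2, 5/2): F = (-2.2500, 2.2500, 7.5000).
Jacobian J = [[4·x, 0, -2·z + 1], [2·y, 2·x + 2·y + 1, 0], [0, -2·y + 3·z, 3·y + 1]].
At the point, J = [[-6.0000, 0.0000, -4.0000], [3.0000, 1.0000, 0.0000], [0.0000, 4.5000, 5.5000]] (det J = -87.0000).
Solving J·Δ = −F gives Δ = (-0.2629, -1.4612, -0.1681).
Then the next iterate is (x, y, z)₁ = (-1.7629, 0.0388, 2.3319).

(-1.7629, 0.0388, 2.3319)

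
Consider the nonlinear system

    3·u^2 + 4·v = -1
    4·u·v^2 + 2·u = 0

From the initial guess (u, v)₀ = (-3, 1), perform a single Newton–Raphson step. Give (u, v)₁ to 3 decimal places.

At (-3, 1): F = (32.000, -18.000).
Jacobian J = [[6·u, 4], [4·v^2 + 2, 8·u·v]].
At the point, J = [[-18.000, 4.000], [6.000, -24.000]] (det J = 408.000).
Solving J·Δ = −F gives Δ = (1.706, -0.324).
Then the next iterate is (u, v)₁ = (-1.294, 0.676).

(-1.294, 0.676)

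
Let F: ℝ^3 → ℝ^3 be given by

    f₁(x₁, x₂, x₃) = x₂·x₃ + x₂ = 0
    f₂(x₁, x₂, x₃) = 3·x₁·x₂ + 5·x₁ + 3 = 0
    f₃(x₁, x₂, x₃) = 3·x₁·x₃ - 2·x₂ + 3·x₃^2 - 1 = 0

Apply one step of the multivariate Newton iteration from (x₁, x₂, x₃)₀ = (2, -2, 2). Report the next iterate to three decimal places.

(5.066, -1.656, -0.484)

At (2, -2, 2): F = (-6.000, 1.000, 27.000).
Jacobian J = [[0, x₃ + 1, x₂], [3·x₂ + 5, 3·x₁, 0], [3·x₃, -2, 3·x₁ + 6·x₃]].
At the point, J = [[0.000, 3.000, -2.000], [-1.000, 6.000, 0.000], [6.000, -2.000, 18.000]] (det J = 122.000).
Solving J·Δ = −F gives Δ = (3.066, 0.344, -2.484).
Then the next iterate is (x₁, x₂, x₃)₁ = (5.066, -1.656, -0.484).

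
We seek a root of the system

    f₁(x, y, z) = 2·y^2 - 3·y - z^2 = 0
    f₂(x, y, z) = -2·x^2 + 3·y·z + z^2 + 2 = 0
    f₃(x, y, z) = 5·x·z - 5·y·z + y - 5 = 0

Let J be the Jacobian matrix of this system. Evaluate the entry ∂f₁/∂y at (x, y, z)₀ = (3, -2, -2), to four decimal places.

-11.0000

∂f₁/∂y = 4·y - 3.
At (3, -2, -2) this is -11.0000.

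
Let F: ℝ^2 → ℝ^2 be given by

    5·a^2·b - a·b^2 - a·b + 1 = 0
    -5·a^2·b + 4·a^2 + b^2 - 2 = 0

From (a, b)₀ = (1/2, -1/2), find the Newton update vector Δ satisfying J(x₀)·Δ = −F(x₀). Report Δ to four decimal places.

(-0.3163, -0.9694)

At (1/2, -1/2): F = (0.5000, -0.1250).
Jacobian J = [[10·a·b - b^2 - b, 5·a^2 - 2·a·b - a], [-10·a·b + 8·a, -5·a^2 + 2·b]].
At the point, J = [[-2.2500, 1.2500], [6.5000, -2.2500]] (det J = -3.0625).
Solving J·Δ = −F gives Δ = (-0.3163, -0.9694).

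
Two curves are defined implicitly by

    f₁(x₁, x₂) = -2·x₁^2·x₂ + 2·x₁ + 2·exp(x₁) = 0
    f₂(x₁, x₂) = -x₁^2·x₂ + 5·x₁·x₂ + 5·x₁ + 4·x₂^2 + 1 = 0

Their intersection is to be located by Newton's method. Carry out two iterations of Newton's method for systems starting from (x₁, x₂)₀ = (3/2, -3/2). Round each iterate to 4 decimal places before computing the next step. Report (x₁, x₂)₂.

(-0.1282, -0.6989)

At (3/2, -3/2): F = (18.713378, 9.6250).
Jacobian J = [[-4·x₁·x₂ + 2·exp(x₁) + 2, -2·x₁^2], [-2·x₁·x₂ + 5·x₂ + 5, -x₁^2 + 5·x₁ + 8·x₂]].
At the point, J = [[19.963378, -4.5000], [2.0000, -6.7500]] (det J = -125.752802).
Solving J·Δ = −F gives Δ = (-0.6600, 1.2304).
Then the next iterate is (x₁, x₂)₁ = (0.8400, -0.2696).
Round to (0.8400, -0.2696) and repeat: F = (6.693193, 4.548646), J = [[7.538590, -1.4112], [4.104928, 1.3376]].
Δ = (-0.9682, -0.4293), so (x₁, x₂)₂ = (-0.1282, -0.6989).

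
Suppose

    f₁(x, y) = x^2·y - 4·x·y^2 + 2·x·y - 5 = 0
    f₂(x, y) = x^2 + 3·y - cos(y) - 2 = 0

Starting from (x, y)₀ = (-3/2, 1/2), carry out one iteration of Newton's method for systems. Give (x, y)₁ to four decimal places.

(0.2152, 1.7282)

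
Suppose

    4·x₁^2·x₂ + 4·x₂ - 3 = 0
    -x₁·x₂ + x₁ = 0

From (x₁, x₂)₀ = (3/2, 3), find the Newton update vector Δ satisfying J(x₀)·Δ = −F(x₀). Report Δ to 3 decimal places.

(-0.536, -1.286)

At (3/2, 3): F = (36.000, -3.000).
Jacobian J = [[8·x₁·x₂, 4·x₁^2 + 4], [-x₂ + 1, -x₁]].
At the point, J = [[36.000, 13.000], [-2.000, -1.500]] (det J = -28.000).
Solving J·Δ = −F gives Δ = (-0.536, -1.286).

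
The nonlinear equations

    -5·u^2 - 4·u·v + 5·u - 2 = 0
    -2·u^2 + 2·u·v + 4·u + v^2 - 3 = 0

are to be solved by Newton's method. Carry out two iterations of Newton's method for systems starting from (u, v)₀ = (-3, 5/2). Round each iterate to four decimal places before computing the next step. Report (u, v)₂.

(-0.0501, 0.4075)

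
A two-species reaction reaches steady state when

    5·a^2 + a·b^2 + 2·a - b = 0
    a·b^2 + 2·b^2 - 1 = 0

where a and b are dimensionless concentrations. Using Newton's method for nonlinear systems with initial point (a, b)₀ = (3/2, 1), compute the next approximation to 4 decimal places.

(0.7077, 0.7560)

At (3/2, 1): F = (14.7500, 2.5000).
Jacobian J = [[10·a + b^2 + 2, 2·a·b - 1], [b^2, 2·a·b + 4·b]].
At the point, J = [[18.0000, 2.0000], [1.0000, 7.0000]] (det J = 124.0000).
Solving J·Δ = −F gives Δ = (-0.7923, -0.2440).
Then the next iterate is (a, b)₁ = (0.7077, 0.7560).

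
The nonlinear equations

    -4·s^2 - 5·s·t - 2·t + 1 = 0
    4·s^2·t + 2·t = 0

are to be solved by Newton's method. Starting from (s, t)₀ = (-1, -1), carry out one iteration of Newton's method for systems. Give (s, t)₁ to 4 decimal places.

(-0.6667, -0.4444)

At (-1, -1): F = (-6.0000, -6.0000).
Jacobian J = [[-8·s - 5·t, -5·s - 2], [8·s·t, 4·s^2 + 2]].
At the point, J = [[13.0000, 3.0000], [8.0000, 6.0000]] (det J = 54.0000).
Solving J·Δ = −F gives Δ = (0.3333, 0.5556).
Then the next iterate is (s, t)₁ = (-0.6667, -0.4444).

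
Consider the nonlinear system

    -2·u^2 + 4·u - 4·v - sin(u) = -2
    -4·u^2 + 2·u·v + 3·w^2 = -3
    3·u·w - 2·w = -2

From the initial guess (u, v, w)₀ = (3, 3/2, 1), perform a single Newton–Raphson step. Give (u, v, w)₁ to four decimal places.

(1.7113, 1.2231, 0.2666)

At (3, 3/2, 1): F = (-10.141120, -21.0000, 9.0000).
Jacobian J = [[-4·u - cos(u) + 4, -4, 0], [-8·u + 2·v, 2·u, 6·w], [3·w, 0, 3·u - 2]].
At the point, J = [[-7.010008, -4.0000, 0.0000], [-21.0000, 6.0000, 6.0000], [3.0000, 0.0000, 7.0000]] (det J = -954.420315).
Solving J·Δ = −F gives Δ = (-1.2887, -0.2769, -0.7334).
Then the next iterate is (u, v, w)₁ = (1.7113, 1.2231, 0.2666).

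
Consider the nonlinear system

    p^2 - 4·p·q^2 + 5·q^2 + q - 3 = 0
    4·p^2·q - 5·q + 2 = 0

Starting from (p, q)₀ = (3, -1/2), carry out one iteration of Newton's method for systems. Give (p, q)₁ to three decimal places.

(2.107, -0.410)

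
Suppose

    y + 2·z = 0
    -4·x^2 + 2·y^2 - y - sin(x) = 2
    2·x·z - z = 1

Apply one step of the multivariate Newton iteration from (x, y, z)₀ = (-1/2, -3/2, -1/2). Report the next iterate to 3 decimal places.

(-4.116, -2.616, 1.308)

At (-1/2, -3/2, -1/2): F = (-2.500, 3.47943, 0.000).
Jacobian J = [[0, 1, 2], [-8·x - cos(x), 4·y - 1, 0], [2·z, 0, 2·x - 1]].
At the point, J = [[0.000, 1.000, 2.000], [3.12242, -7.000, 0.000], [-1.000, 0.000, -2.000]] (det J = -7.75517).
Solving J·Δ = −F gives Δ = (-3.616, -1.116, 1.808).
Then the next iterate is (x, y, z)₁ = (-4.116, -2.616, 1.308).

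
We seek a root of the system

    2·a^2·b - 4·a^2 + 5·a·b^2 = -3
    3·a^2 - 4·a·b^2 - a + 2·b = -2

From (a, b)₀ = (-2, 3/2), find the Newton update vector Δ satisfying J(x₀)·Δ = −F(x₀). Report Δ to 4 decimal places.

At (-2, 3/2): F = (-23.5000, 37.0000).
Jacobian J = [[4·a·b - 8·a + 5·b^2, 2·a^2 + 10·a·b], [6·a - 4·b^2 - 1, -8·a·b + 2]].
At the point, J = [[15.2500, -22.0000], [-22.0000, 26.0000]] (det J = -87.5000).
Solving J·Δ = −F gives Δ = (2.3200, 0.5400).

(2.3200, 0.5400)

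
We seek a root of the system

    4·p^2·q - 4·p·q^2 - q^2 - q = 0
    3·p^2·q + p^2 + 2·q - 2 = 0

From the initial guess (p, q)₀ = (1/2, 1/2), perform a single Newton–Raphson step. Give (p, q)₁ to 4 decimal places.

(0.8110, 0.3537)

At (1/2, 1/2): F = (-0.7500, -0.3750).
Jacobian J = [[8·p·q - 4·q^2, 4·p^2 - 8·p·q - 2·q - 1], [6·p·q + 2·p, 3·p^2 + 2]].
At the point, J = [[1.0000, -3.0000], [2.5000, 2.7500]] (det J = 10.2500).
Solving J·Δ = −F gives Δ = (0.3110, -0.1463).
Then the next iterate is (p, q)₁ = (0.8110, 0.3537).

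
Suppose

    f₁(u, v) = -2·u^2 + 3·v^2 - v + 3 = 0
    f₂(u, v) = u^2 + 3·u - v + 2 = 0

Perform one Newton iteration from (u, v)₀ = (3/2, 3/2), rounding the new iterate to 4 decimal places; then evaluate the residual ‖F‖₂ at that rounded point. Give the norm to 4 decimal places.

At (3/2, 3/2): F = (3.7500, 7.2500).
Jacobian J = [[-4·u, 6·v - 1], [2·u + 3, -1]].
At the point, J = [[-6.0000, 8.0000], [6.0000, -1.0000]] (det J = -42.0000).
Solving J·Δ = −F gives Δ = (-1.4702, -1.5714).
Then the next iterate is (u, v)₁ = (0.0298, -0.0714).
Re-evaluating at (0.0298, -0.0714): F = (3.084918, 2.161688), so ‖F‖₂ = 3.7669.

3.7669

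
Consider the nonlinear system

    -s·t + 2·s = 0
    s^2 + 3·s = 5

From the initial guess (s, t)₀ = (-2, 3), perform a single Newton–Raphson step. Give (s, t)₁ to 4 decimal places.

(-9.0000, -1.5000)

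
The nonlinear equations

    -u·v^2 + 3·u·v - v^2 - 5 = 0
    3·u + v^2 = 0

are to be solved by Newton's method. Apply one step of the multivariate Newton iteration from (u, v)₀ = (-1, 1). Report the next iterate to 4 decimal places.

(0.6923, -0.5385)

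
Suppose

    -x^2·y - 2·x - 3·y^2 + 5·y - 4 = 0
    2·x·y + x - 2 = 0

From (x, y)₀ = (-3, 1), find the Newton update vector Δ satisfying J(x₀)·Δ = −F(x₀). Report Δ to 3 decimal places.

At (-3, 1): F = (-5.000, -11.000).
Jacobian J = [[-2·x·y - 2, -x^2 - 6·y + 5], [2·y + 1, 2·x]].
At the point, J = [[4.000, -10.000], [3.000, -6.000]] (det J = 6.000).
Solving J·Δ = −F gives Δ = (13.333, 4.833).

(13.333, 4.833)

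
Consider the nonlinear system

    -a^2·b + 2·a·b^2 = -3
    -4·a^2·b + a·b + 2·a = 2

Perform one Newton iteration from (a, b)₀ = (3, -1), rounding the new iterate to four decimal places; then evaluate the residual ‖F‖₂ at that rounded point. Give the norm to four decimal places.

11.9095

At (3, -1): F = (18.0000, 37.0000).
Jacobian J = [[-2·a·b + 2·b^2, -a^2 + 4·a·b], [-8·a·b + b + 2, -4·a^2 + a]].
At the point, J = [[8.0000, -21.0000], [25.0000, -33.0000]] (det J = 261.0000).
Solving J·Δ = −F gives Δ = (-0.7011, 0.5900).
Then the next iterate is (a, b)₁ = (2.2989, -0.4100).
Re-evaluating at (2.2989, -0.4100): F = (5.939716, 10.322555), so ‖F‖₂ = 11.9095.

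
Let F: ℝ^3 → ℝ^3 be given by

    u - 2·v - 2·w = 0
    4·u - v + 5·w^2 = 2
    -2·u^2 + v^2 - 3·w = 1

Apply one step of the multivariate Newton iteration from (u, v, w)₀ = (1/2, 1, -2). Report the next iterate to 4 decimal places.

(2.2329, 1.8630, -0.7466)

At (1/2, 1, -2): F = (2.5000, 19.0000, 5.5000).
Jacobian J = [[1, -2, -2], [4, -1, 10·w], [-4·u, 2·v, -3]].
At the point, J = [[1.0000, -2.0000, -2.0000], [4.0000, -1.0000, -20.0000], [-2.0000, 2.0000, -3.0000]] (det J = -73.0000).
Solving J·Δ = −F gives Δ = (1.7329, 0.8630, 1.2534).
Then the next iterate is (u, v, w)₁ = (2.2329, 1.8630, -0.7466).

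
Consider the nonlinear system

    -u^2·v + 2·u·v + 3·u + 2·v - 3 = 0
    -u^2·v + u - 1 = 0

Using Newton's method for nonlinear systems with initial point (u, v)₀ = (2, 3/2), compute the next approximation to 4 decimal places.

At (2, 3/2): F = (6.0000, -5.0000).
Jacobian J = [[-2·u·v + 2·v + 3, -u^2 + 2·u + 2], [-2·u·v + 1, -u^2]].
At the point, J = [[0.0000, 2.0000], [-5.0000, -4.0000]] (det J = 10.0000).
Solving J·Δ = −F gives Δ = (1.4000, -3.0000).
Then the next iterate is (u, v)₁ = (3.4000, -1.5000).

(3.4000, -1.5000)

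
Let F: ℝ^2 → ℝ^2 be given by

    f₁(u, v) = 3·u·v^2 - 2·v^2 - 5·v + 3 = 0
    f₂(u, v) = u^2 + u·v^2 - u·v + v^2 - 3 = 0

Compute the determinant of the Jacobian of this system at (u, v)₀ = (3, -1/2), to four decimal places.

75.7500

J = [[3·v^2, 6·u·v - 4·v - 5], [2·u + v^2 - v, 2·u·v - u + 2·v]].
At the point, J = [[0.7500, -12.0000], [6.7500, -7.0000]].
det J = 75.7500.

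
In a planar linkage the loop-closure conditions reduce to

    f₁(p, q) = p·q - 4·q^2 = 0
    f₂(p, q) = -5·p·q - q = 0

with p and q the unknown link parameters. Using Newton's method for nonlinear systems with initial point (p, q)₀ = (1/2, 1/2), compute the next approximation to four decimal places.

(0.1667, 0.2381)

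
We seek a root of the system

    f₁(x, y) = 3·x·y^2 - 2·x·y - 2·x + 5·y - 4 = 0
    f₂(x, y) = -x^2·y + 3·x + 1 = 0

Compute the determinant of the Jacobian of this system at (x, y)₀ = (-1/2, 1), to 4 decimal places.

J = [[3·y^2 - 2·y - 2, 6·x·y - 2·x + 5], [-2·x·y + 3, -x^2]].
At the point, J = [[-1.0000, 3.0000], [4.0000, -0.2500]].
det J = -11.7500.

-11.7500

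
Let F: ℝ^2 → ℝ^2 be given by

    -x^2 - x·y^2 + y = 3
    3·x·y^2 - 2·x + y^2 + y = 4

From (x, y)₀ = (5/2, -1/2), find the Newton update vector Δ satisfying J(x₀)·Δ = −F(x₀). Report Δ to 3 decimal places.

(-2.369, -0.589)

At (5/2, -1/2): F = (-10.375, -7.375).
Jacobian J = [[-2·x - y^2, -2·x·y + 1], [3·y^2 - 2, 6·x·y + 2·y + 1]].
At the point, J = [[-5.250, 3.500], [-1.250, -7.500]] (det J = 43.750).
Solving J·Δ = −F gives Δ = (-2.369, -0.589).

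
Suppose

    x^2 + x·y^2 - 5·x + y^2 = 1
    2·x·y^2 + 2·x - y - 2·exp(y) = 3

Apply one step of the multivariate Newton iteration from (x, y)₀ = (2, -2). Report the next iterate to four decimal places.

At (2, -2): F = (5.0000, 18.729329).
Jacobian J = [[2·x + y^2 - 5, 2·x·y + 2·y], [2·y^2 + 2, 4·x·y - 2·exp(y) - 1]].
At the point, J = [[3.0000, -12.0000], [10.0000, -17.270671]] (det J = 68.187988).
Solving J·Δ = −F gives Δ = (-2.0297, -0.0907).
Then the next iterate is (x, y)₁ = (-0.0297, -2.0907).

(-0.0297, -2.0907)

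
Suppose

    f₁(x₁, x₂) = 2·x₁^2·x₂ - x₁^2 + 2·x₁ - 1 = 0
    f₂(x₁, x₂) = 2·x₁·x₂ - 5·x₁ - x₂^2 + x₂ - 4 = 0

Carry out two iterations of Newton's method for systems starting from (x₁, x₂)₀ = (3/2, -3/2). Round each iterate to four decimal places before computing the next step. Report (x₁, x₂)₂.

(-4.1710, 12.2245)

At (3/2, -3/2): F = (-7.0000, -19.7500).
Jacobian J = [[4·x₁·x₂ - 2·x₁ + 2, 2·x₁^2], [2·x₂ - 5, 2·x₁ - 2·x₂ + 1]].
At the point, J = [[-10.0000, 4.5000], [-8.0000, 7.0000]] (det J = -34.0000).
Solving J·Δ = −F gives Δ = (1.1728, 4.1618).
Then the next iterate is (x₁, x₂)₁ = (2.6728, 2.6618).
Round to (2.6728, 2.6618) and repeat: F = (35.232792, -7.558461), J = [[25.112236, 14.287720], [0.3236, 1.0220]].
Δ = (-6.8438, 9.5627), so (x₁, x₂)₂ = (-4.1710, 12.2245).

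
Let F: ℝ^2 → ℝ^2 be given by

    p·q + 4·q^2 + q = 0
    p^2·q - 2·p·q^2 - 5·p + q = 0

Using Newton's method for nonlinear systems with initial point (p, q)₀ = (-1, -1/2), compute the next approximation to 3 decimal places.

At (-1, -1/2): F = (1.000, 4.500).
Jacobian J = [[q, p + 8·q + 1], [2·p·q - 2·q^2 - 5, p^2 - 4·p·q + 1]].
At the point, J = [[-0.500, -4.000], [-4.500, 0.000]] (det J = -18.000).
Solving J·Δ = −F gives Δ = (1.000, 0.125).
Then the next iterate is (p, q)₁ = (0.000, -0.375).

(0.000, -0.375)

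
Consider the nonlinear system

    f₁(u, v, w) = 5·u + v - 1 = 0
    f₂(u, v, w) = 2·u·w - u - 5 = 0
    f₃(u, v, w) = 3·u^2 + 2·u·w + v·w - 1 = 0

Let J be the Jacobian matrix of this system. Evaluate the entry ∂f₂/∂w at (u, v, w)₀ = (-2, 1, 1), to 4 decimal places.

-4.0000

∂f₂/∂w = 2·u.
At (-2, 1, 1) this is -4.0000.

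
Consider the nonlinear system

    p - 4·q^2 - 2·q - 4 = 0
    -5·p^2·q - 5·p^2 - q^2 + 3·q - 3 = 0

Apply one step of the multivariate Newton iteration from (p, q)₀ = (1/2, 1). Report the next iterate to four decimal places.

At (1/2, 1): F = (-9.5000, -3.5000).
Jacobian J = [[1, -8·q - 2], [-10·p·q - 10·p, -5·p^2 - 2·q + 3]].
At the point, J = [[1.0000, -10.0000], [-10.0000, -0.2500]] (det J = -100.2500).
Solving J·Δ = −F gives Δ = (-0.3254, -0.9825).
Then the next iterate is (p, q)₁ = (0.1746, 0.0175).

(0.1746, 0.0175)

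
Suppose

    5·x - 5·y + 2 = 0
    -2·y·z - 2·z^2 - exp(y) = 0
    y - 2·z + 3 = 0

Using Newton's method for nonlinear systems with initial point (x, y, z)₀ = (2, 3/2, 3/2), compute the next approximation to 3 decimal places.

At (2, 3/2, 3/2): F = (4.500, -13.48169, 1.500).
Jacobian J = [[5, -5, 0], [0, -2·z - exp(y), -2·y - 4·z], [0, 1, -2]].
At the point, J = [[5.000, -5.000, 0.000], [0.000, -7.48169, -9.000], [0.000, 1.000, -2.000]] (det J = 119.81689).
Solving J·Δ = −F gives Δ = (-2.589, -1.689, -0.094).
Then the next iterate is (x, y, z)₁ = (-0.589, -0.189, 1.406).

(-0.589, -0.189, 1.406)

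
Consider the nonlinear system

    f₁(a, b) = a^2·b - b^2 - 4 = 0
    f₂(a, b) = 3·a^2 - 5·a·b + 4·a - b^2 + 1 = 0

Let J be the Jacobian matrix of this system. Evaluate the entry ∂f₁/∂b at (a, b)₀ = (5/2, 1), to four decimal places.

4.2500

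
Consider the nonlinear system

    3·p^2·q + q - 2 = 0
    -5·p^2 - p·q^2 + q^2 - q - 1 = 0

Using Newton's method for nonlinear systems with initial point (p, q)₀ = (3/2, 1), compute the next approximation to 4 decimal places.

(0.6032, 1.2995)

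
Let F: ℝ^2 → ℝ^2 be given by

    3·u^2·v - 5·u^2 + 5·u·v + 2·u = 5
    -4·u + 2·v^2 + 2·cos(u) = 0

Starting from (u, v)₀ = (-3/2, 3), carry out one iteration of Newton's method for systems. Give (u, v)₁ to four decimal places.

At (-3/2, 3): F = (-21.5000, 24.141474).
Jacobian J = [[6·u·v - 10·u + 5·v + 2, 3·u^2 + 5·u], [-2·sin(u) - 4, 4·v]].
At the point, J = [[5.0000, -0.7500], [-2.005010, 12.0000]] (det J = 58.496242).
Solving J·Δ = −F gives Δ = (4.1010, -1.3266).
Then the next iterate is (u, v)₁ = (2.6010, 1.6734).

(2.6010, 1.6734)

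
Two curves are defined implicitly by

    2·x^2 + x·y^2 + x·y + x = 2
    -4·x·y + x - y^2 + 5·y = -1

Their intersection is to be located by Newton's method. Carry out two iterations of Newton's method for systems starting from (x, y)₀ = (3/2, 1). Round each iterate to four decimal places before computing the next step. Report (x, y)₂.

(0.7145, 6.8778)

At (3/2, 1): F = (7.0000, 0.5000).
Jacobian J = [[4·x + y^2 + y + 1, 2·x·y + x], [-4·y + 1, -4·x - 2·y + 5]].
At the point, J = [[9.0000, 4.5000], [-3.0000, -3.0000]] (det J = -13.5000).
Solving J·Δ = −F gives Δ = (-1.7222, 1.8889).
Then the next iterate is (x, y)₁ = (-0.2222, 2.8889).
Round to (-0.2222, 2.8889) and repeat: F = (-4.619792, 9.444211), J = [[11.345843, -1.506027], [-10.5556, 0.1110]].
Δ = (0.9367, 3.9889), so (x, y)₂ = (0.7145, 6.8778).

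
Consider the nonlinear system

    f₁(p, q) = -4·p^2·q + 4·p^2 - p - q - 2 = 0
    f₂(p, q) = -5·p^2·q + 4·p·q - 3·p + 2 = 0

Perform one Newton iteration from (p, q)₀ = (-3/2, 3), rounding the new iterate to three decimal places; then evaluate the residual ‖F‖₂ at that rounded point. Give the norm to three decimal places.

14.531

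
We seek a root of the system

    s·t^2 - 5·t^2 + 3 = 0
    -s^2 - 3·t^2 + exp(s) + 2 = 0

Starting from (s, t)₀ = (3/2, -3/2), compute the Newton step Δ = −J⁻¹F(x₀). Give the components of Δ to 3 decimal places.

(3.715, -0.332)

At (3/2, -3/2): F = (-4.875, -2.51831).
Jacobian J = [[t^2, 2·s·t - 10·t], [-2·s + exp(s), -6·t]].
At the point, J = [[2.250, 10.500], [1.48169, 9.000]] (det J = 4.69226).
Solving J·Δ = −F gives Δ = (3.715, -0.332).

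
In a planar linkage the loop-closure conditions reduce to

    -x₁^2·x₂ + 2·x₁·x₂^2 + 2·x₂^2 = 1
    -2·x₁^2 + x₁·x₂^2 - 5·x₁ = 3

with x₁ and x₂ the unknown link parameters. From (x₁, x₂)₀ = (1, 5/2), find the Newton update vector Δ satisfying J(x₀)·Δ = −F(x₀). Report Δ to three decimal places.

(-1.992, -0.345)

At (1, 5/2): F = (21.500, -3.750).
Jacobian J = [[-2·x₁·x₂ + 2·x₂^2, -x₁^2 + 4·x₁·x₂ + 4·x₂], [-4·x₁ + x₂^2 - 5, 2·x₁·x₂]].
At the point, J = [[7.500, 19.000], [-2.750, 5.000]] (det J = 89.750).
Solving J·Δ = −F gives Δ = (-1.992, -0.345).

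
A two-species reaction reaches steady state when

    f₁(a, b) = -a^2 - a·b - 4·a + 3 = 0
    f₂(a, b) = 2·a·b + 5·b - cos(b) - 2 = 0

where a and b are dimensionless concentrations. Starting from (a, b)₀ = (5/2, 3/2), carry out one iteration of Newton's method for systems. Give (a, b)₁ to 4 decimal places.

At (5/2, 3/2): F = (-17.0000, 12.929263).
Jacobian J = [[-2·a - b - 4, -a], [2·b, 2·a + sin(b) + 5]].
At the point, J = [[-10.5000, -2.5000], [3.0000, 10.997495]] (det J = -107.973697).
Solving J·Δ = −F gives Δ = (-1.4321, -0.7850).
Then the next iterate is (a, b)₁ = (1.0679, 0.7150).

(1.0679, 0.7150)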